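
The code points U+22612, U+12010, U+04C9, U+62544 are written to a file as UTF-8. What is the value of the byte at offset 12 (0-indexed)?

0x95

U+22612 → 4-byte form F0 A2 98 92 at offsets 0–3.
U+12010 → 4-byte form F0 92 80 90 at offsets 4–7.
U+04C9 → 2-byte form D3 89 at offsets 8–9.
U+62544 → 4-byte form F1 A2 95 84 at offsets 10–13.
Offset 12 falls in char 4's range; it's byte 3 of F1 A2 95 84 = 0x95.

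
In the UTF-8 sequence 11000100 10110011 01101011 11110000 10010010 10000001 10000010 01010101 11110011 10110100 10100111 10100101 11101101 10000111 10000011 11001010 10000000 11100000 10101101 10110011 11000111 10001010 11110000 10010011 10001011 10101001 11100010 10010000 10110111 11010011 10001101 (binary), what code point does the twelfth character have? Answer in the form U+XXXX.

U+04CD

Offset 0: leading byte 0xC4 = 11000100 → 2-byte char #1 = C4 B3.
Offset 2: leading byte 0x6B = 01101011 → 1-byte char #2 = 6B.
Offset 3: leading byte 0xF0 = 11110000 → 4-byte char #3 = F0 92 81 82.
Offset 7: leading byte 0x55 = 01010101 → 1-byte char #4 = 55.
Offset 8: leading byte 0xF3 = 11110011 → 4-byte char #5 = F3 B4 A7 A5.
Offset 12: leading byte 0xED = 11101101 → 3-byte char #6 = ED 87 83.
Offset 15: leading byte 0xCA = 11001010 → 2-byte char #7 = CA 80.
Offset 17: leading byte 0xE0 = 11100000 → 3-byte char #8 = E0 AD B3.
Offset 20: leading byte 0xC7 = 11000111 → 2-byte char #9 = C7 8A.
Offset 22: leading byte 0xF0 = 11110000 → 4-byte char #10 = F0 93 8B A9.
Offset 26: leading byte 0xE2 = 11100010 → 3-byte char #11 = E2 90 B7.
Offset 29: leading byte 0xD3 = 11010011 → 2-byte char #12 = D3 8D.
Leading byte 0xD3 = 11010011 matches 110xxxxx → 2-byte sequence.
Byte 1: 0xD3 = 11010011, payload 10011 (5 bits).
Byte 2: 0x8D = 10001101 (10xxxxxx ✓), payload 001101.
Concatenate: 10011001101 = 0x4CD (11 bits → U+04CD).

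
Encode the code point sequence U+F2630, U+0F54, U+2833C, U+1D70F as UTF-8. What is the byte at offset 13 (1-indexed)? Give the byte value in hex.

0x9D

1-indexed offset 13 is 0-indexed offset 12.
U+F2630 → 4-byte form F3 B2 98 B0 at offsets 0–3.
U+0F54 → 3-byte form E0 BD 94 at offsets 4–6.
U+2833C → 4-byte form F0 A8 8C BC at offsets 7–10.
U+1D70F → 4-byte form F0 9D 9C 8F at offsets 11–14.
Offset 12 falls in char 4's range; it's byte 2 of F0 9D 9C 8F = 0x9D.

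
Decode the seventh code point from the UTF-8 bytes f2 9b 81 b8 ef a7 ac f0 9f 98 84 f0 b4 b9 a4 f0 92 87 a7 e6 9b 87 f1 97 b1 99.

Offset 0: leading byte 0xF2 = 11110010 → 4-byte char #1 = F2 9B 81 B8.
Offset 4: leading byte 0xEF = 11101111 → 3-byte char #2 = EF A7 AC.
Offset 7: leading byte 0xF0 = 11110000 → 4-byte char #3 = F0 9F 98 84.
Offset 11: leading byte 0xF0 = 11110000 → 4-byte char #4 = F0 B4 B9 A4.
Offset 15: leading byte 0xF0 = 11110000 → 4-byte char #5 = F0 92 87 A7.
Offset 19: leading byte 0xE6 = 11100110 → 3-byte char #6 = E6 9B 87.
Offset 22: leading byte 0xF1 = 11110001 → 4-byte char #7 = F1 97 B1 99.
Leading byte 0xF1 = 11110001 matches 11110xxx → 4-byte sequence.
Byte 1: 0xF1 = 11110001, payload 001 (3 bits).
Byte 2: 0x97 = 10010111 (10xxxxxx ✓), payload 010111.
Byte 3: 0xB1 = 10110001 (10xxxxxx ✓), payload 110001.
Byte 4: 0x99 = 10011001 (10xxxxxx ✓), payload 011001.
Concatenate: 001010111110001011001 = 0x57C59 (21 bits → U+57C59).

U+57C59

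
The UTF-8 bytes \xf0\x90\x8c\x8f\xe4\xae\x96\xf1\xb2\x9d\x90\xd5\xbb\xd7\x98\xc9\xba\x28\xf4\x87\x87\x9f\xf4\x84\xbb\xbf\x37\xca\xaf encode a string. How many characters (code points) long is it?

Byte at offset 0: 0xF0 = 11110000 → 4-byte char (#1). Advance 4.
Byte at offset 4: 0xE4 = 11100100 → 3-byte char (#2). Advance 3.
Byte at offset 7: 0xF1 = 11110001 → 4-byte char (#3). Advance 4.
Byte at offset 11: 0xD5 = 11010101 → 2-byte char (#4). Advance 2.
Byte at offset 13: 0xD7 = 11010111 → 2-byte char (#5). Advance 2.
Byte at offset 15: 0xC9 = 11001001 → 2-byte char (#6). Advance 2.
Byte at offset 17: 0x28 = 00101000 → 1-byte char (#7). Advance 1.
Byte at offset 18: 0xF4 = 11110100 → 4-byte char (#8). Advance 4.
Byte at offset 22: 0xF4 = 11110100 → 4-byte char (#9). Advance 4.
Byte at offset 26: 0x37 = 00110111 → 1-byte char (#10). Advance 1.
Byte at offset 27: 0xCA = 11001010 → 2-byte char (#11). Advance 2.
Reached end at offset 29 after 11 code points.

11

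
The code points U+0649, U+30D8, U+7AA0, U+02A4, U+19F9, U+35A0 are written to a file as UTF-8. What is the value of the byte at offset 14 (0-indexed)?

0x96

U+0649 → 2-byte form D9 89 at offsets 0–1.
U+30D8 → 3-byte form E3 83 98 at offsets 2–4.
U+7AA0 → 3-byte form E7 AA A0 at offsets 5–7.
U+02A4 → 2-byte form CA A4 at offsets 8–9.
U+19F9 → 3-byte form E1 A7 B9 at offsets 10–12.
U+35A0 → 3-byte form E3 96 A0 at offsets 13–15.
Offset 14 falls in char 6's range; it's byte 2 of E3 96 A0 = 0x96.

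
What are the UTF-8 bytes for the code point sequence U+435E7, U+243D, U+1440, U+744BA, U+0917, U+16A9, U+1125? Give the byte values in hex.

F1 83 97 A7 E2 90 BD E1 91 80 F1 B4 92 BA E0 A4 97 E1 9A A9 E1 84 A5

U+435E7: 4-byte form → F1 83 97 A7.
U+243D: 3-byte form → E2 90 BD.
U+1440: 3-byte form → E1 91 80.
U+744BA: 4-byte form → F1 B4 92 BA.
U+0917: 3-byte form → E0 A4 97.
U+16A9: 3-byte form → E1 9A A9.
U+1125: 3-byte form → E1 84 A5.
Concatenated (23 bytes): F1 83 97 A7 E2 90 BD E1 91 80 F1 B4 92 BA E0 A4 97 E1 9A A9 E1 84 A5.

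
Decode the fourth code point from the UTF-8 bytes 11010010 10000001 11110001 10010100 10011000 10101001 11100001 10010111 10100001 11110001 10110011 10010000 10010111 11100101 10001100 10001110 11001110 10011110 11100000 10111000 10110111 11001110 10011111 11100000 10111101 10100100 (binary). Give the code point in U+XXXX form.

Offset 0: leading byte 0xD2 = 11010010 → 2-byte char #1 = D2 81.
Offset 2: leading byte 0xF1 = 11110001 → 4-byte char #2 = F1 94 98 A9.
Offset 6: leading byte 0xE1 = 11100001 → 3-byte char #3 = E1 97 A1.
Offset 9: leading byte 0xF1 = 11110001 → 4-byte char #4 = F1 B3 90 97.
Leading byte 0xF1 = 11110001 matches 11110xxx → 4-byte sequence.
Byte 1: 0xF1 = 11110001, payload 001 (3 bits).
Byte 2: 0xB3 = 10110011 (10xxxxxx ✓), payload 110011.
Byte 3: 0x90 = 10010000 (10xxxxxx ✓), payload 010000.
Byte 4: 0x97 = 10010111 (10xxxxxx ✓), payload 010111.
Concatenate: 001110011010000010111 = 0x73417 (21 bits → U+73417).

U+73417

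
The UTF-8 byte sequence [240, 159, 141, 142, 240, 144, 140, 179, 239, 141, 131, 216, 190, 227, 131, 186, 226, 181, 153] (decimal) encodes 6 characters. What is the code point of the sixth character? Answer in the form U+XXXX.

U+2D59

Offset 0: leading byte 0xF0 = 11110000 → 4-byte char #1 = F0 9F 8D 8E.
Offset 4: leading byte 0xF0 = 11110000 → 4-byte char #2 = F0 90 8C B3.
Offset 8: leading byte 0xEF = 11101111 → 3-byte char #3 = EF 8D 83.
Offset 11: leading byte 0xD8 = 11011000 → 2-byte char #4 = D8 BE.
Offset 13: leading byte 0xE3 = 11100011 → 3-byte char #5 = E3 83 BA.
Offset 16: leading byte 0xE2 = 11100010 → 3-byte char #6 = E2 B5 99.
Leading byte 0xE2 = 11100010 matches 1110xxxx → 3-byte sequence.
Byte 1: 0xE2 = 11100010, payload 0010 (4 bits).
Byte 2: 0xB5 = 10110101 (10xxxxxx ✓), payload 110101.
Byte 3: 0x99 = 10011001 (10xxxxxx ✓), payload 011001.
Concatenate: 0010110101011001 = 0x2D59 (16 bits → U+2D59).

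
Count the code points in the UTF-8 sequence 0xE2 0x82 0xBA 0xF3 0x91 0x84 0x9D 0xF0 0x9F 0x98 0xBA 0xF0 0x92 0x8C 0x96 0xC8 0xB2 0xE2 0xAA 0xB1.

Byte at offset 0: 0xE2 = 11100010 → 3-byte char (#1). Advance 3.
Byte at offset 3: 0xF3 = 11110011 → 4-byte char (#2). Advance 4.
Byte at offset 7: 0xF0 = 11110000 → 4-byte char (#3). Advance 4.
Byte at offset 11: 0xF0 = 11110000 → 4-byte char (#4). Advance 4.
Byte at offset 15: 0xC8 = 11001000 → 2-byte char (#5). Advance 2.
Byte at offset 17: 0xE2 = 11100010 → 3-byte char (#6). Advance 3.
Reached end at offset 20 after 6 code points.

6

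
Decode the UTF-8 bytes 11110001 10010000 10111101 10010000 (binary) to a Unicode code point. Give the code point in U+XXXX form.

U+50F50

Leading byte 0xF1 = 11110001 matches 11110xxx → 4-byte sequence.
Byte 1: 0xF1 = 11110001, payload 001 (3 bits).
Byte 2: 0x90 = 10010000 (10xxxxxx ✓), payload 010000.
Byte 3: 0xBD = 10111101 (10xxxxxx ✓), payload 111101.
Byte 4: 0x90 = 10010000 (10xxxxxx ✓), payload 010000.
Concatenate: 001010000111101010000 = 0x50F50 (21 bits → U+50F50).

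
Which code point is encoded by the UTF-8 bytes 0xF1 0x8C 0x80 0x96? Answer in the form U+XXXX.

U+4C016

Leading byte 0xF1 = 11110001 matches 11110xxx → 4-byte sequence.
Byte 1: 0xF1 = 11110001, payload 001 (3 bits).
Byte 2: 0x8C = 10001100 (10xxxxxx ✓), payload 001100.
Byte 3: 0x80 = 10000000 (10xxxxxx ✓), payload 000000.
Byte 4: 0x96 = 10010110 (10xxxxxx ✓), payload 010110.
Concatenate: 001001100000000010110 = 0x4C016 (21 bits → U+4C016).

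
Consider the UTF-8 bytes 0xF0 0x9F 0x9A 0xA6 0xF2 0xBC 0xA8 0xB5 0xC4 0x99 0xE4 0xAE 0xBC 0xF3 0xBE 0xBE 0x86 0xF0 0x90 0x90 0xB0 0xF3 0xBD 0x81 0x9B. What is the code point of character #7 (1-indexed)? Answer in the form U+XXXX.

U+FD05B

Offset 0: leading byte 0xF0 = 11110000 → 4-byte char #1 = F0 9F 9A A6.
Offset 4: leading byte 0xF2 = 11110010 → 4-byte char #2 = F2 BC A8 B5.
Offset 8: leading byte 0xC4 = 11000100 → 2-byte char #3 = C4 99.
Offset 10: leading byte 0xE4 = 11100100 → 3-byte char #4 = E4 AE BC.
Offset 13: leading byte 0xF3 = 11110011 → 4-byte char #5 = F3 BE BE 86.
Offset 17: leading byte 0xF0 = 11110000 → 4-byte char #6 = F0 90 90 B0.
Offset 21: leading byte 0xF3 = 11110011 → 4-byte char #7 = F3 BD 81 9B.
Leading byte 0xF3 = 11110011 matches 11110xxx → 4-byte sequence.
Byte 1: 0xF3 = 11110011, payload 011 (3 bits).
Byte 2: 0xBD = 10111101 (10xxxxxx ✓), payload 111101.
Byte 3: 0x81 = 10000001 (10xxxxxx ✓), payload 000001.
Byte 4: 0x9B = 10011011 (10xxxxxx ✓), payload 011011.
Concatenate: 011111101000001011011 = 0xFD05B (21 bits → U+FD05B).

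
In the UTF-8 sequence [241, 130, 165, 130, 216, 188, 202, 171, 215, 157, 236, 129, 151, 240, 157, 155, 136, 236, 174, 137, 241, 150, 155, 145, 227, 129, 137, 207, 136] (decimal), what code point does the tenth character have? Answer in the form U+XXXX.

U+03C8

Offset 0: leading byte 0xF1 = 11110001 → 4-byte char #1 = F1 82 A5 82.
Offset 4: leading byte 0xD8 = 11011000 → 2-byte char #2 = D8 BC.
Offset 6: leading byte 0xCA = 11001010 → 2-byte char #3 = CA AB.
Offset 8: leading byte 0xD7 = 11010111 → 2-byte char #4 = D7 9D.
Offset 10: leading byte 0xEC = 11101100 → 3-byte char #5 = EC 81 97.
Offset 13: leading byte 0xF0 = 11110000 → 4-byte char #6 = F0 9D 9B 88.
Offset 17: leading byte 0xEC = 11101100 → 3-byte char #7 = EC AE 89.
Offset 20: leading byte 0xF1 = 11110001 → 4-byte char #8 = F1 96 9B 91.
Offset 24: leading byte 0xE3 = 11100011 → 3-byte char #9 = E3 81 89.
Offset 27: leading byte 0xCF = 11001111 → 2-byte char #10 = CF 88.
Leading byte 0xCF = 11001111 matches 110xxxxx → 2-byte sequence.
Byte 1: 0xCF = 11001111, payload 01111 (5 bits).
Byte 2: 0x88 = 10001000 (10xxxxxx ✓), payload 001000.
Concatenate: 01111001000 = 0x3C8 (11 bits → U+03C8).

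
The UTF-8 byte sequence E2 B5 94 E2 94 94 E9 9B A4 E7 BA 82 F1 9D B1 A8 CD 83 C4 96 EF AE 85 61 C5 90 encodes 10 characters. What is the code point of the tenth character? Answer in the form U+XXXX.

U+0150

Offset 0: leading byte 0xE2 = 11100010 → 3-byte char #1 = E2 B5 94.
Offset 3: leading byte 0xE2 = 11100010 → 3-byte char #2 = E2 94 94.
Offset 6: leading byte 0xE9 = 11101001 → 3-byte char #3 = E9 9B A4.
Offset 9: leading byte 0xE7 = 11100111 → 3-byte char #4 = E7 BA 82.
Offset 12: leading byte 0xF1 = 11110001 → 4-byte char #5 = F1 9D B1 A8.
Offset 16: leading byte 0xCD = 11001101 → 2-byte char #6 = CD 83.
Offset 18: leading byte 0xC4 = 11000100 → 2-byte char #7 = C4 96.
Offset 20: leading byte 0xEF = 11101111 → 3-byte char #8 = EF AE 85.
Offset 23: leading byte 0x61 = 01100001 → 1-byte char #9 = 61.
Offset 24: leading byte 0xC5 = 11000101 → 2-byte char #10 = C5 90.
Leading byte 0xC5 = 11000101 matches 110xxxxx → 2-byte sequence.
Byte 1: 0xC5 = 11000101, payload 00101 (5 bits).
Byte 2: 0x90 = 10010000 (10xxxxxx ✓), payload 010000.
Concatenate: 00101010000 = 0x150 (11 bits → U+0150).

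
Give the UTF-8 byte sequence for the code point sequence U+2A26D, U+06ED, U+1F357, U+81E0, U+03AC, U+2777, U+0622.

F0 AA 89 AD DB AD F0 9F 8D 97 E8 87 A0 CE AC E2 9D B7 D8 A2

U+2A26D: 4-byte form → F0 AA 89 AD.
U+06ED: 2-byte form → DB AD.
U+1F357: 4-byte form → F0 9F 8D 97.
U+81E0: 3-byte form → E8 87 A0.
U+03AC: 2-byte form → CE AC.
U+2777: 3-byte form → E2 9D B7.
U+0622: 2-byte form → D8 A2.
Concatenated (20 bytes): F0 AA 89 AD DB AD F0 9F 8D 97 E8 87 A0 CE AC E2 9D B7 D8 A2.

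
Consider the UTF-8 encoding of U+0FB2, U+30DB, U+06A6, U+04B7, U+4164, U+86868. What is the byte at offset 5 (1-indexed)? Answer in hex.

0x83

1-indexed offset 5 is 0-indexed offset 4.
U+0FB2 → 3-byte form E0 BE B2 at offsets 0–2.
U+30DB → 3-byte form E3 83 9B at offsets 3–5.
Offset 4 falls in char 2's range; it's byte 2 of E3 83 9B = 0x83.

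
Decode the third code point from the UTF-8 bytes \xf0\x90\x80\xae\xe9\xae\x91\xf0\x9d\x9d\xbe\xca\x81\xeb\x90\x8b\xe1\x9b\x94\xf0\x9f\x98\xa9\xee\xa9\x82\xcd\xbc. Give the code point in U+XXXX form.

U+1D77E

Offset 0: leading byte 0xF0 = 11110000 → 4-byte char #1 = F0 90 80 AE.
Offset 4: leading byte 0xE9 = 11101001 → 3-byte char #2 = E9 AE 91.
Offset 7: leading byte 0xF0 = 11110000 → 4-byte char #3 = F0 9D 9D BE.
Leading byte 0xF0 = 11110000 matches 11110xxx → 4-byte sequence.
Byte 1: 0xF0 = 11110000, payload 000 (3 bits).
Byte 2: 0x9D = 10011101 (10xxxxxx ✓), payload 011101.
Byte 3: 0x9D = 10011101 (10xxxxxx ✓), payload 011101.
Byte 4: 0xBE = 10111110 (10xxxxxx ✓), payload 111110.
Concatenate: 000011101011101111110 = 0x1D77E (21 bits → U+1D77E).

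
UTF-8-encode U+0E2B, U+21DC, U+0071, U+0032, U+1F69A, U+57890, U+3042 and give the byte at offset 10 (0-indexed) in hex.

0x9A

U+0E2B → 3-byte form E0 B8 AB at offsets 0–2.
U+21DC → 3-byte form E2 87 9C at offsets 3–5.
U+0071 → 1-byte form 71 at offsets 6–6.
U+0032 → 1-byte form 32 at offsets 7–7.
U+1F69A → 4-byte form F0 9F 9A 9A at offsets 8–11.
Offset 10 falls in char 5's range; it's byte 3 of F0 9F 9A 9A = 0x9A.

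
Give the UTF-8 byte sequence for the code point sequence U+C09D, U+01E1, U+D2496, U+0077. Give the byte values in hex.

U+C09D: 3-byte form → EC 82 9D.
U+01E1: 2-byte form → C7 A1.
U+D2496: 4-byte form → F3 92 92 96.
U+0077: 1-byte form → 77.
Concatenated (10 bytes): EC 82 9D C7 A1 F3 92 92 96 77.

EC 82 9D C7 A1 F3 92 92 96 77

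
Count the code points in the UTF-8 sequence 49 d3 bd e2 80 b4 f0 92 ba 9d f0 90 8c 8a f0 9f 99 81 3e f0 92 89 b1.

Byte at offset 0: 0x49 = 01001001 → 1-byte char (#1). Advance 1.
Byte at offset 1: 0xD3 = 11010011 → 2-byte char (#2). Advance 2.
Byte at offset 3: 0xE2 = 11100010 → 3-byte char (#3). Advance 3.
Byte at offset 6: 0xF0 = 11110000 → 4-byte char (#4). Advance 4.
Byte at offset 10: 0xF0 = 11110000 → 4-byte char (#5). Advance 4.
Byte at offset 14: 0xF0 = 11110000 → 4-byte char (#6). Advance 4.
Byte at offset 18: 0x3E = 00111110 → 1-byte char (#7). Advance 1.
Byte at offset 19: 0xF0 = 11110000 → 4-byte char (#8). Advance 4.
Reached end at offset 23 after 8 code points.

8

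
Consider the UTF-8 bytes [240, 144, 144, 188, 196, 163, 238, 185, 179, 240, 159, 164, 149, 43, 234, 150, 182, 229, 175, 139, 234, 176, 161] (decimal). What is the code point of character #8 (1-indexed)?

Offset 0: leading byte 0xF0 = 11110000 → 4-byte char #1 = F0 90 90 BC.
Offset 4: leading byte 0xC4 = 11000100 → 2-byte char #2 = C4 A3.
Offset 6: leading byte 0xEE = 11101110 → 3-byte char #3 = EE B9 B3.
Offset 9: leading byte 0xF0 = 11110000 → 4-byte char #4 = F0 9F A4 95.
Offset 13: leading byte 0x2B = 00101011 → 1-byte char #5 = 2B.
Offset 14: leading byte 0xEA = 11101010 → 3-byte char #6 = EA 96 B6.
Offset 17: leading byte 0xE5 = 11100101 → 3-byte char #7 = E5 AF 8B.
Offset 20: leading byte 0xEA = 11101010 → 3-byte char #8 = EA B0 A1.
Leading byte 0xEA = 11101010 matches 1110xxxx → 3-byte sequence.
Byte 1: 0xEA = 11101010, payload 1010 (4 bits).
Byte 2: 0xB0 = 10110000 (10xxxxxx ✓), payload 110000.
Byte 3: 0xA1 = 10100001 (10xxxxxx ✓), payload 100001.
Concatenate: 1010110000100001 = 0xAC21 (16 bits → U+AC21).

U+AC21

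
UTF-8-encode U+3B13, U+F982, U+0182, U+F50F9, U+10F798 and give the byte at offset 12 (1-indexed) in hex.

1-indexed offset 12 is 0-indexed offset 11.
U+3B13 → 3-byte form E3 AC 93 at offsets 0–2.
U+F982 → 3-byte form EF A6 82 at offsets 3–5.
U+0182 → 2-byte form C6 82 at offsets 6–7.
U+F50F9 → 4-byte form F3 B5 83 B9 at offsets 8–11.
Offset 11 falls in char 4's range; it's byte 4 of F3 B5 83 B9 = 0xB9.

0xB9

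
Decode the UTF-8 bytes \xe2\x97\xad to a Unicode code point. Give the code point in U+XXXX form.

U+25ED

Leading byte 0xE2 = 11100010 matches 1110xxxx → 3-byte sequence.
Byte 1: 0xE2 = 11100010, payload 0010 (4 bits).
Byte 2: 0x97 = 10010111 (10xxxxxx ✓), payload 010111.
Byte 3: 0xAD = 10101101 (10xxxxxx ✓), payload 101101.
Concatenate: 0010010111101101 = 0x25ED (16 bits → U+25ED).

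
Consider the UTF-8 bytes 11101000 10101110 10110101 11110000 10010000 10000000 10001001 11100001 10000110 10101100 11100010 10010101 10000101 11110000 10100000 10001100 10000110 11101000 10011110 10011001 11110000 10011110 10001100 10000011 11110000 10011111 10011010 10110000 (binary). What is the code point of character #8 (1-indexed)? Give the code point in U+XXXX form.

U+1F6B0

Offset 0: leading byte 0xE8 = 11101000 → 3-byte char #1 = E8 AE B5.
Offset 3: leading byte 0xF0 = 11110000 → 4-byte char #2 = F0 90 80 89.
Offset 7: leading byte 0xE1 = 11100001 → 3-byte char #3 = E1 86 AC.
Offset 10: leading byte 0xE2 = 11100010 → 3-byte char #4 = E2 95 85.
Offset 13: leading byte 0xF0 = 11110000 → 4-byte char #5 = F0 A0 8C 86.
Offset 17: leading byte 0xE8 = 11101000 → 3-byte char #6 = E8 9E 99.
Offset 20: leading byte 0xF0 = 11110000 → 4-byte char #7 = F0 9E 8C 83.
Offset 24: leading byte 0xF0 = 11110000 → 4-byte char #8 = F0 9F 9A B0.
Leading byte 0xF0 = 11110000 matches 11110xxx → 4-byte sequence.
Byte 1: 0xF0 = 11110000, payload 000 (3 bits).
Byte 2: 0x9F = 10011111 (10xxxxxx ✓), payload 011111.
Byte 3: 0x9A = 10011010 (10xxxxxx ✓), payload 011010.
Byte 4: 0xB0 = 10110000 (10xxxxxx ✓), payload 110000.
Concatenate: 000011111011010110000 = 0x1F6B0 (21 bits → U+1F6B0).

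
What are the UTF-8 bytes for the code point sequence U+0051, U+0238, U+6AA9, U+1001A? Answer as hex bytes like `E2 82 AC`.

51 C8 B8 E6 AA A9 F0 90 80 9A

U+0051: 1-byte form → 51.
U+0238: 2-byte form → C8 B8.
U+6AA9: 3-byte form → E6 AA A9.
U+1001A: 4-byte form → F0 90 80 9A.
Concatenated (10 bytes): 51 C8 B8 E6 AA A9 F0 90 80 9A.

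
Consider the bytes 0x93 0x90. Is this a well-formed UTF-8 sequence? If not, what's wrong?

invalid (continuation byte with no leading byte)

Byte 0x93 = 10010011 has the form 10xxxxxx — a continuation byte — but there is no preceding leading byte.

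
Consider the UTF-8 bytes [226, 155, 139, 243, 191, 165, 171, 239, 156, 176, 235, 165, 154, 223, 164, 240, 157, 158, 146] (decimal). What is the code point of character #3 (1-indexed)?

Offset 0: leading byte 0xE2 = 11100010 → 3-byte char #1 = E2 9B 8B.
Offset 3: leading byte 0xF3 = 11110011 → 4-byte char #2 = F3 BF A5 AB.
Offset 7: leading byte 0xEF = 11101111 → 3-byte char #3 = EF 9C B0.
Leading byte 0xEF = 11101111 matches 1110xxxx → 3-byte sequence.
Byte 1: 0xEF = 11101111, payload 1111 (4 bits).
Byte 2: 0x9C = 10011100 (10xxxxxx ✓), payload 011100.
Byte 3: 0xB0 = 10110000 (10xxxxxx ✓), payload 110000.
Concatenate: 1111011100110000 = 0xF730 (16 bits → U+F730).

U+F730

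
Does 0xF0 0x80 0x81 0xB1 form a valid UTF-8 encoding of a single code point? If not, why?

Leading byte 0xF0 = 11110000 → 4-byte form.
Continuation bytes all match 10xxxxxx. Payload decodes to 0x71.
But 0x71 < 0x10000, the minimum for a 4-byte sequence — this is an overlong encoding.

invalid (overlong encoding)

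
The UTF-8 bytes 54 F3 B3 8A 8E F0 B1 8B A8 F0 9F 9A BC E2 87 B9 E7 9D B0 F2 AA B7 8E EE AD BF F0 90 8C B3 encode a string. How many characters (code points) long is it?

9

Byte at offset 0: 0x54 = 01010100 → 1-byte char (#1). Advance 1.
Byte at offset 1: 0xF3 = 11110011 → 4-byte char (#2). Advance 4.
Byte at offset 5: 0xF0 = 11110000 → 4-byte char (#3). Advance 4.
Byte at offset 9: 0xF0 = 11110000 → 4-byte char (#4). Advance 4.
Byte at offset 13: 0xE2 = 11100010 → 3-byte char (#5). Advance 3.
Byte at offset 16: 0xE7 = 11100111 → 3-byte char (#6). Advance 3.
Byte at offset 19: 0xF2 = 11110010 → 4-byte char (#7). Advance 4.
Byte at offset 23: 0xEE = 11101110 → 3-byte char (#8). Advance 3.
Byte at offset 26: 0xF0 = 11110000 → 4-byte char (#9). Advance 4.
Reached end at offset 30 after 9 code points.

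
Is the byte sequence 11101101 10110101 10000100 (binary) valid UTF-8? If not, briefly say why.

Structurally a 3-byte sequence; payload = 0xDD44.
But 0xDD44 is in U+D800–U+DFFF, the surrogate range. Surrogates are not Unicode scalar values and are forbidden in UTF-8.

invalid (encodes a surrogate (U+D800–U+DFFF))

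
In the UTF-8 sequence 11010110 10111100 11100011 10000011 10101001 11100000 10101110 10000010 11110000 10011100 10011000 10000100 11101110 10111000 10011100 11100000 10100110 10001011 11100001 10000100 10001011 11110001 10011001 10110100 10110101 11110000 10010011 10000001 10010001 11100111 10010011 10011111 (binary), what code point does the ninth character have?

Offset 0: leading byte 0xD6 = 11010110 → 2-byte char #1 = D6 BC.
Offset 2: leading byte 0xE3 = 11100011 → 3-byte char #2 = E3 83 A9.
Offset 5: leading byte 0xE0 = 11100000 → 3-byte char #3 = E0 AE 82.
Offset 8: leading byte 0xF0 = 11110000 → 4-byte char #4 = F0 9C 98 84.
Offset 12: leading byte 0xEE = 11101110 → 3-byte char #5 = EE B8 9C.
Offset 15: leading byte 0xE0 = 11100000 → 3-byte char #6 = E0 A6 8B.
Offset 18: leading byte 0xE1 = 11100001 → 3-byte char #7 = E1 84 8B.
Offset 21: leading byte 0xF1 = 11110001 → 4-byte char #8 = F1 99 B4 B5.
Offset 25: leading byte 0xF0 = 11110000 → 4-byte char #9 = F0 93 81 91.
Leading byte 0xF0 = 11110000 matches 11110xxx → 4-byte sequence.
Byte 1: 0xF0 = 11110000, payload 000 (3 bits).
Byte 2: 0x93 = 10010011 (10xxxxxx ✓), payload 010011.
Byte 3: 0x81 = 10000001 (10xxxxxx ✓), payload 000001.
Byte 4: 0x91 = 10010001 (10xxxxxx ✓), payload 010001.
Concatenate: 000010011000001010001 = 0x13051 (21 bits → U+13051).

U+13051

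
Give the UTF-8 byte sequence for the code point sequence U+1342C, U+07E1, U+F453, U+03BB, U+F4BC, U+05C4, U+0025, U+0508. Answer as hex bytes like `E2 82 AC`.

F0 93 90 AC DF A1 EF 91 93 CE BB EF 92 BC D7 84 25 D4 88

U+1342C: 4-byte form → F0 93 90 AC.
U+07E1: 2-byte form → DF A1.
U+F453: 3-byte form → EF 91 93.
U+03BB: 2-byte form → CE BB.
U+F4BC: 3-byte form → EF 92 BC.
U+05C4: 2-byte form → D7 84.
U+0025: 1-byte form → 25.
U+0508: 2-byte form → D4 88.
Concatenated (19 bytes): F0 93 90 AC DF A1 EF 91 93 CE BB EF 92 BC D7 84 25 D4 88.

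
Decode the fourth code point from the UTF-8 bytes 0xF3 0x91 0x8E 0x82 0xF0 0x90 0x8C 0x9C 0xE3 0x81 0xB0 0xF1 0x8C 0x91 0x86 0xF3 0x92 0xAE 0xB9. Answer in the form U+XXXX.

Offset 0: leading byte 0xF3 = 11110011 → 4-byte char #1 = F3 91 8E 82.
Offset 4: leading byte 0xF0 = 11110000 → 4-byte char #2 = F0 90 8C 9C.
Offset 8: leading byte 0xE3 = 11100011 → 3-byte char #3 = E3 81 B0.
Offset 11: leading byte 0xF1 = 11110001 → 4-byte char #4 = F1 8C 91 86.
Leading byte 0xF1 = 11110001 matches 11110xxx → 4-byte sequence.
Byte 1: 0xF1 = 11110001, payload 001 (3 bits).
Byte 2: 0x8C = 10001100 (10xxxxxx ✓), payload 001100.
Byte 3: 0x91 = 10010001 (10xxxxxx ✓), payload 010001.
Byte 4: 0x86 = 10000110 (10xxxxxx ✓), payload 000110.
Concatenate: 001001100010001000110 = 0x4C446 (21 bits → U+4C446).

U+4C446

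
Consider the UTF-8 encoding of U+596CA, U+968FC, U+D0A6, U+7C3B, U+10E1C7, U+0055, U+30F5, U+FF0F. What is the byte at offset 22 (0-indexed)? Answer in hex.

U+596CA → 4-byte form F1 99 9B 8A at offsets 0–3.
U+968FC → 4-byte form F2 96 A3 BC at offsets 4–7.
U+D0A6 → 3-byte form ED 82 A6 at offsets 8–10.
U+7C3B → 3-byte form E7 B0 BB at offsets 11–13.
U+10E1C7 → 4-byte form F4 8E 87 87 at offsets 14–17.
U+0055 → 1-byte form 55 at offsets 18–18.
U+30F5 → 3-byte form E3 83 B5 at offsets 19–21.
U+FF0F → 3-byte form EF BC 8F at offsets 22–24.
Offset 22 falls in char 8's range; it's byte 1 of EF BC 8F = 0xEF.

0xEF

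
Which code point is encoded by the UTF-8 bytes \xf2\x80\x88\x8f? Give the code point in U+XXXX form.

Leading byte 0xF2 = 11110010 matches 11110xxx → 4-byte sequence.
Byte 1: 0xF2 = 11110010, payload 010 (3 bits).
Byte 2: 0x80 = 10000000 (10xxxxxx ✓), payload 000000.
Byte 3: 0x88 = 10001000 (10xxxxxx ✓), payload 001000.
Byte 4: 0x8F = 10001111 (10xxxxxx ✓), payload 001111.
Concatenate: 010000000001000001111 = 0x8020F (21 bits → U+8020F).

U+8020F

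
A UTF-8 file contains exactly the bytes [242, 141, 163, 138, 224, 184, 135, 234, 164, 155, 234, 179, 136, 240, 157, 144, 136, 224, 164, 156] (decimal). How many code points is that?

Byte at offset 0: 0xF2 = 11110010 → 4-byte char (#1). Advance 4.
Byte at offset 4: 0xE0 = 11100000 → 3-byte char (#2). Advance 3.
Byte at offset 7: 0xEA = 11101010 → 3-byte char (#3). Advance 3.
Byte at offset 10: 0xEA = 11101010 → 3-byte char (#4). Advance 3.
Byte at offset 13: 0xF0 = 11110000 → 4-byte char (#5). Advance 4.
Byte at offset 17: 0xE0 = 11100000 → 3-byte char (#6). Advance 3.
Reached end at offset 20 after 6 code points.

6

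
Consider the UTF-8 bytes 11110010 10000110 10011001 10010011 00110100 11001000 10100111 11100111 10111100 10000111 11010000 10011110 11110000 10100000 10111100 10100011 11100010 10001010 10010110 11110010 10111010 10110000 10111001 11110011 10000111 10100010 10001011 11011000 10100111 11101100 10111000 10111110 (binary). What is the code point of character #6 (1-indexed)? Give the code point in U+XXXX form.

U+20F23

Offset 0: leading byte 0xF2 = 11110010 → 4-byte char #1 = F2 86 99 93.
Offset 4: leading byte 0x34 = 00110100 → 1-byte char #2 = 34.
Offset 5: leading byte 0xC8 = 11001000 → 2-byte char #3 = C8 A7.
Offset 7: leading byte 0xE7 = 11100111 → 3-byte char #4 = E7 BC 87.
Offset 10: leading byte 0xD0 = 11010000 → 2-byte char #5 = D0 9E.
Offset 12: leading byte 0xF0 = 11110000 → 4-byte char #6 = F0 A0 BC A3.
Leading byte 0xF0 = 11110000 matches 11110xxx → 4-byte sequence.
Byte 1: 0xF0 = 11110000, payload 000 (3 bits).
Byte 2: 0xA0 = 10100000 (10xxxxxx ✓), payload 100000.
Byte 3: 0xBC = 10111100 (10xxxxxx ✓), payload 111100.
Byte 4: 0xA3 = 10100011 (10xxxxxx ✓), payload 100011.
Concatenate: 000100000111100100011 = 0x20F23 (21 bits → U+20F23).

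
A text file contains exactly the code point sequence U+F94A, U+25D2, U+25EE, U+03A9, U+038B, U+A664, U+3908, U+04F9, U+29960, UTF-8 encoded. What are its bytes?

EF A5 8A E2 97 92 E2 97 AE CE A9 CE 8B EA 99 A4 E3 A4 88 D3 B9 F0 A9 A5 A0

U+F94A: 3-byte form → EF A5 8A.
U+25D2: 3-byte form → E2 97 92.
U+25EE: 3-byte form → E2 97 AE.
U+03A9: 2-byte form → CE A9.
U+038B: 2-byte form → CE 8B.
U+A664: 3-byte form → EA 99 A4.
U+3908: 3-byte form → E3 A4 88.
U+04F9: 2-byte form → D3 B9.
U+29960: 4-byte form → F0 A9 A5 A0.
Concatenated (25 bytes): EF A5 8A E2 97 92 E2 97 AE CE A9 CE 8B EA 99 A4 E3 A4 88 D3 B9 F0 A9 A5 A0.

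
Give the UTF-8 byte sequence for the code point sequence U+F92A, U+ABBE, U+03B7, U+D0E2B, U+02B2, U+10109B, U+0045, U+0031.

U+F92A: 3-byte form → EF A4 AA.
U+ABBE: 3-byte form → EA AE BE.
U+03B7: 2-byte form → CE B7.
U+D0E2B: 4-byte form → F3 90 B8 AB.
U+02B2: 2-byte form → CA B2.
U+10109B: 4-byte form → F4 81 82 9B.
U+0045: 1-byte form → 45.
U+0031: 1-byte form → 31.
Concatenated (20 bytes): EF A4 AA EA AE BE CE B7 F3 90 B8 AB CA B2 F4 81 82 9B 45 31.

EF A4 AA EA AE BE CE B7 F3 90 B8 AB CA B2 F4 81 82 9B 45 31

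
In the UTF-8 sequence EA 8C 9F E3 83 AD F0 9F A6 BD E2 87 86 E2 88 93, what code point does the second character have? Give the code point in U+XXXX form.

U+30ED

Offset 0: leading byte 0xEA = 11101010 → 3-byte char #1 = EA 8C 9F.
Offset 3: leading byte 0xE3 = 11100011 → 3-byte char #2 = E3 83 AD.
Leading byte 0xE3 = 11100011 matches 1110xxxx → 3-byte sequence.
Byte 1: 0xE3 = 11100011, payload 0011 (4 bits).
Byte 2: 0x83 = 10000011 (10xxxxxx ✓), payload 000011.
Byte 3: 0xAD = 10101101 (10xxxxxx ✓), payload 101101.
Concatenate: 0011000011101101 = 0x30ED (16 bits → U+30ED).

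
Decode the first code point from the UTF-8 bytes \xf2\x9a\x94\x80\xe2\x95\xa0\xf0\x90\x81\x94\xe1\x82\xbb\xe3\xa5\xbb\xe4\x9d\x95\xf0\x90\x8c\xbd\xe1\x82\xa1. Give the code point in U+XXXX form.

U+9A500

Offset 0: leading byte 0xF2 = 11110010 → 4-byte char #1 = F2 9A 94 80.
Leading byte 0xF2 = 11110010 matches 11110xxx → 4-byte sequence.
Byte 1: 0xF2 = 11110010, payload 010 (3 bits).
Byte 2: 0x9A = 10011010 (10xxxxxx ✓), payload 011010.
Byte 3: 0x94 = 10010100 (10xxxxxx ✓), payload 010100.
Byte 4: 0x80 = 10000000 (10xxxxxx ✓), payload 000000.
Concatenate: 010011010010100000000 = 0x9A500 (21 bits → U+9A500).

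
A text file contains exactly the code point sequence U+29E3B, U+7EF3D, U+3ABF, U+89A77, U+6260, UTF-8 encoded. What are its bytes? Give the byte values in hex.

U+29E3B: 4-byte form → F0 A9 B8 BB.
U+7EF3D: 4-byte form → F1 BE BC BD.
U+3ABF: 3-byte form → E3 AA BF.
U+89A77: 4-byte form → F2 89 A9 B7.
U+6260: 3-byte form → E6 89 A0.
Concatenated (18 bytes): F0 A9 B8 BB F1 BE BC BD E3 AA BF F2 89 A9 B7 E6 89 A0.

F0 A9 B8 BB F1 BE BC BD E3 AA BF F2 89 A9 B7 E6 89 A0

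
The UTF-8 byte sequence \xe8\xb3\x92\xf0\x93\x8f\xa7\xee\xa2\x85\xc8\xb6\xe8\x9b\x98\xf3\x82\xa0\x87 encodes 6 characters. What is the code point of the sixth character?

U+C2807

Offset 0: leading byte 0xE8 = 11101000 → 3-byte char #1 = E8 B3 92.
Offset 3: leading byte 0xF0 = 11110000 → 4-byte char #2 = F0 93 8F A7.
Offset 7: leading byte 0xEE = 11101110 → 3-byte char #3 = EE A2 85.
Offset 10: leading byte 0xC8 = 11001000 → 2-byte char #4 = C8 B6.
Offset 12: leading byte 0xE8 = 11101000 → 3-byte char #5 = E8 9B 98.
Offset 15: leading byte 0xF3 = 11110011 → 4-byte char #6 = F3 82 A0 87.
Leading byte 0xF3 = 11110011 matches 11110xxx → 4-byte sequence.
Byte 1: 0xF3 = 11110011, payload 011 (3 bits).
Byte 2: 0x82 = 10000010 (10xxxxxx ✓), payload 000010.
Byte 3: 0xA0 = 10100000 (10xxxxxx ✓), payload 100000.
Byte 4: 0x87 = 10000111 (10xxxxxx ✓), payload 000111.
Concatenate: 011000010100000000111 = 0xC2807 (21 bits → U+C2807).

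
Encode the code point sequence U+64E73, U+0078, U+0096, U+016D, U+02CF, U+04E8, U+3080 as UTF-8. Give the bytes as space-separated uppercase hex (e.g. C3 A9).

F1 A4 B9 B3 78 C2 96 C5 AD CB 8F D3 A8 E3 82 80

U+64E73: 4-byte form → F1 A4 B9 B3.
U+0078: 1-byte form → 78.
U+0096: 2-byte form → C2 96.
U+016D: 2-byte form → C5 AD.
U+02CF: 2-byte form → CB 8F.
U+04E8: 2-byte form → D3 A8.
U+3080: 3-byte form → E3 82 80.
Concatenated (16 bytes): F1 A4 B9 B3 78 C2 96 C5 AD CB 8F D3 A8 E3 82 80.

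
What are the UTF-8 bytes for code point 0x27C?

U+027C = 0x27C = 636 decimal. In range U+0080–U+07FF → 2-byte form: 110xxxxx 10xxxxxx.
Binary (11 bits): 01001111100.
Split 5+6: 01001 | 111100.
Byte 1: 11001001 = 0xC9.
Byte 2: 10111100 = 0xBC.

C9 BC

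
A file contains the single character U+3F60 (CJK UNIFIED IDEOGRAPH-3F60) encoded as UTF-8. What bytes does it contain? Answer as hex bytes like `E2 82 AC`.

E3 BD A0

U+3F60 = 0x3F60 = 16224 decimal. In range U+0800–U+FFFF → 3-byte form: 1110xxxx 10xxxxxx 10xxxxxx.
Binary (16 bits): 0011111101100000.
Split 4+6+6: 0011 | 111101 | 100000.
Byte 1: 11100011 = 0xE3.
Byte 2: 10111101 = 0xBD.
Byte 3: 10100000 = 0xA0.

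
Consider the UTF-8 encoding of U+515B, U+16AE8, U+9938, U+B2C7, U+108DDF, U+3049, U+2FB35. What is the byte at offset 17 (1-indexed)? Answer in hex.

1-indexed offset 17 is 0-indexed offset 16.
U+515B → 3-byte form E5 85 9B at offsets 0–2.
U+16AE8 → 4-byte form F0 96 AB A8 at offsets 3–6.
U+9938 → 3-byte form E9 A4 B8 at offsets 7–9.
U+B2C7 → 3-byte form EB 8B 87 at offsets 10–12.
U+108DDF → 4-byte form F4 88 B7 9F at offsets 13–16.
Offset 16 falls in char 5's range; it's byte 4 of F4 88 B7 9F = 0x9F.

0x9F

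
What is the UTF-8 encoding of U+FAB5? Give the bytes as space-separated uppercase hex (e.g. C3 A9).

U+FAB5 = 0xFAB5 = 64181 decimal. In range U+0800–U+FFFF → 3-byte form: 1110xxxx 10xxxxxx 10xxxxxx.
Binary (16 bits): 1111101010110101.
Split 4+6+6: 1111 | 101010 | 110101.
Byte 1: 11101111 = 0xEF.
Byte 2: 10101010 = 0xAA.
Byte 3: 10110101 = 0xB5.

EF AA B5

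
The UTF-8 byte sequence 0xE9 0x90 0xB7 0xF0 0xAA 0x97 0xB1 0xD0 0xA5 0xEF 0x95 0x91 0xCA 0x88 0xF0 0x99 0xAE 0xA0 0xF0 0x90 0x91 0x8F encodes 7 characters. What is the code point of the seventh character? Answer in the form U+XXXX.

Offset 0: leading byte 0xE9 = 11101001 → 3-byte char #1 = E9 90 B7.
Offset 3: leading byte 0xF0 = 11110000 → 4-byte char #2 = F0 AA 97 B1.
Offset 7: leading byte 0xD0 = 11010000 → 2-byte char #3 = D0 A5.
Offset 9: leading byte 0xEF = 11101111 → 3-byte char #4 = EF 95 91.
Offset 12: leading byte 0xCA = 11001010 → 2-byte char #5 = CA 88.
Offset 14: leading byte 0xF0 = 11110000 → 4-byte char #6 = F0 99 AE A0.
Offset 18: leading byte 0xF0 = 11110000 → 4-byte char #7 = F0 90 91 8F.
Leading byte 0xF0 = 11110000 matches 11110xxx → 4-byte sequence.
Byte 1: 0xF0 = 11110000, payload 000 (3 bits).
Byte 2: 0x90 = 10010000 (10xxxxxx ✓), payload 010000.
Byte 3: 0x91 = 10010001 (10xxxxxx ✓), payload 010001.
Byte 4: 0x8F = 10001111 (10xxxxxx ✓), payload 001111.
Concatenate: 000010000010001001111 = 0x1044F (21 bits → U+1044F).

U+1044F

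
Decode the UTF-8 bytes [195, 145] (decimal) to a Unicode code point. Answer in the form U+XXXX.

Leading byte 0xC3 = 11000011 matches 110xxxxx → 2-byte sequence.
Byte 1: 0xC3 = 11000011, payload 00011 (5 bits).
Byte 2: 0x91 = 10010001 (10xxxxxx ✓), payload 010001.
Concatenate: 00011010001 = 0xD1 (11 bits → U+00D1).

U+00D1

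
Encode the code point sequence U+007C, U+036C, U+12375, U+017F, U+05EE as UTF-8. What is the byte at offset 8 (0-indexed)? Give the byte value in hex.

U+007C → 1-byte form 7C at offsets 0–0.
U+036C → 2-byte form CD AC at offsets 1–2.
U+12375 → 4-byte form F0 92 8D B5 at offsets 3–6.
U+017F → 2-byte form C5 BF at offsets 7–8.
Offset 8 falls in char 4's range; it's byte 2 of C5 BF = 0xBF.

0xBF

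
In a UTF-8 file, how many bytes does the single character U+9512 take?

3

U+9512 = 0x9512. UTF-8 uses 1 byte below 0x80, 2 below 0x800, 3 below 0x10000, 4 up to 0x10FFFF. 0x9512 is in U+0800–U+FFFF → 3 bytes.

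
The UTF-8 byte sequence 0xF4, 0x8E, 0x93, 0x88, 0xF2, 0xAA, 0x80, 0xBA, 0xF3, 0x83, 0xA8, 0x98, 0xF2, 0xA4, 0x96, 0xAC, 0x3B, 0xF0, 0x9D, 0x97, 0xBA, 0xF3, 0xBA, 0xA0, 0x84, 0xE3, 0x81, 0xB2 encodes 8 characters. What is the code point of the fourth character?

U+A45AC

Offset 0: leading byte 0xF4 = 11110100 → 4-byte char #1 = F4 8E 93 88.
Offset 4: leading byte 0xF2 = 11110010 → 4-byte char #2 = F2 AA 80 BA.
Offset 8: leading byte 0xF3 = 11110011 → 4-byte char #3 = F3 83 A8 98.
Offset 12: leading byte 0xF2 = 11110010 → 4-byte char #4 = F2 A4 96 AC.
Leading byte 0xF2 = 11110010 matches 11110xxx → 4-byte sequence.
Byte 1: 0xF2 = 11110010, payload 010 (3 bits).
Byte 2: 0xA4 = 10100100 (10xxxxxx ✓), payload 100100.
Byte 3: 0x96 = 10010110 (10xxxxxx ✓), payload 010110.
Byte 4: 0xAC = 10101100 (10xxxxxx ✓), payload 101100.
Concatenate: 010100100010110101100 = 0xA45AC (21 bits → U+A45AC).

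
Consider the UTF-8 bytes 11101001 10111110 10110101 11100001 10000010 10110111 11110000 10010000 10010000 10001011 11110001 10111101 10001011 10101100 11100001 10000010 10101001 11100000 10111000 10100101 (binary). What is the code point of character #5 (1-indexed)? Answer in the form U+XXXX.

Offset 0: leading byte 0xE9 = 11101001 → 3-byte char #1 = E9 BE B5.
Offset 3: leading byte 0xE1 = 11100001 → 3-byte char #2 = E1 82 B7.
Offset 6: leading byte 0xF0 = 11110000 → 4-byte char #3 = F0 90 90 8B.
Offset 10: leading byte 0xF1 = 11110001 → 4-byte char #4 = F1 BD 8B AC.
Offset 14: leading byte 0xE1 = 11100001 → 3-byte char #5 = E1 82 A9.
Leading byte 0xE1 = 11100001 matches 1110xxxx → 3-byte sequence.
Byte 1: 0xE1 = 11100001, payload 0001 (4 bits).
Byte 2: 0x82 = 10000010 (10xxxxxx ✓), payload 000010.
Byte 3: 0xA9 = 10101001 (10xxxxxx ✓), payload 101001.
Concatenate: 0001000010101001 = 0x10A9 (16 bits → U+10A9).

U+10A9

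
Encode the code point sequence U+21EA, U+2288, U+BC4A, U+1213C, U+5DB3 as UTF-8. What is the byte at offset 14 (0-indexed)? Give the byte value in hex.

0xB6

U+21EA → 3-byte form E2 87 AA at offsets 0–2.
U+2288 → 3-byte form E2 8A 88 at offsets 3–5.
U+BC4A → 3-byte form EB B1 8A at offsets 6–8.
U+1213C → 4-byte form F0 92 84 BC at offsets 9–12.
U+5DB3 → 3-byte form E5 B6 B3 at offsets 13–15.
Offset 14 falls in char 5's range; it's byte 2 of E5 B6 B3 = 0xB6.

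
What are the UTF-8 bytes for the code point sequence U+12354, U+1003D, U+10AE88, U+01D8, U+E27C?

F0 92 8D 94 F0 90 80 BD F4 8A BA 88 C7 98 EE 89 BC

U+12354: 4-byte form → F0 92 8D 94.
U+1003D: 4-byte form → F0 90 80 BD.
U+10AE88: 4-byte form → F4 8A BA 88.
U+01D8: 2-byte form → C7 98.
U+E27C: 3-byte form → EE 89 BC.
Concatenated (17 bytes): F0 92 8D 94 F0 90 80 BD F4 8A BA 88 C7 98 EE 89 BC.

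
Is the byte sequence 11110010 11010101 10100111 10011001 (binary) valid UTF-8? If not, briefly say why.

invalid (non-continuation byte where continuation expected)

Leading byte 0xF2 = 11110010 → 4-byte form.
Byte 2 is 0xD5 = 11010101, which is not 10xxxxxx — expected a continuation byte.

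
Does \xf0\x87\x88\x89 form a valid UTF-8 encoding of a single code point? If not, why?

Leading byte 0xF0 = 11110000 → 4-byte form.
Continuation bytes all match 10xxxxxx. Payload decodes to 0x7209.
But 0x7209 < 0x10000, the minimum for a 4-byte sequence — this is an overlong encoding.

invalid (overlong encoding)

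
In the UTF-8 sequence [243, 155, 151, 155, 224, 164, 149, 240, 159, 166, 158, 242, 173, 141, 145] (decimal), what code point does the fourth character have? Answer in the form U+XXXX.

U+AD351

Offset 0: leading byte 0xF3 = 11110011 → 4-byte char #1 = F3 9B 97 9B.
Offset 4: leading byte 0xE0 = 11100000 → 3-byte char #2 = E0 A4 95.
Offset 7: leading byte 0xF0 = 11110000 → 4-byte char #3 = F0 9F A6 9E.
Offset 11: leading byte 0xF2 = 11110010 → 4-byte char #4 = F2 AD 8D 91.
Leading byte 0xF2 = 11110010 matches 11110xxx → 4-byte sequence.
Byte 1: 0xF2 = 11110010, payload 010 (3 bits).
Byte 2: 0xAD = 10101101 (10xxxxxx ✓), payload 101101.
Byte 3: 0x8D = 10001101 (10xxxxxx ✓), payload 001101.
Byte 4: 0x91 = 10010001 (10xxxxxx ✓), payload 010001.
Concatenate: 010101101001101010001 = 0xAD351 (21 bits → U+AD351).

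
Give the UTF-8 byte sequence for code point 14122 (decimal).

E3 9C AA

U+372A = 0x372A = 14122 decimal. In range U+0800–U+FFFF → 3-byte form: 1110xxxx 10xxxxxx 10xxxxxx.
Binary (16 bits): 0011011100101010.
Split 4+6+6: 0011 | 011100 | 101010.
Byte 1: 11100011 = 0xE3.
Byte 2: 10011100 = 0x9C.
Byte 3: 10101010 = 0xAA.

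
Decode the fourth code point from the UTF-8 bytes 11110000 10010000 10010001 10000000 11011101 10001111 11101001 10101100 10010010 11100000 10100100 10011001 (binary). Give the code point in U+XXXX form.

U+0919

Offset 0: leading byte 0xF0 = 11110000 → 4-byte char #1 = F0 90 91 80.
Offset 4: leading byte 0xDD = 11011101 → 2-byte char #2 = DD 8F.
Offset 6: leading byte 0xE9 = 11101001 → 3-byte char #3 = E9 AC 92.
Offset 9: leading byte 0xE0 = 11100000 → 3-byte char #4 = E0 A4 99.
Leading byte 0xE0 = 11100000 matches 1110xxxx → 3-byte sequence.
Byte 1: 0xE0 = 11100000, payload 0000 (4 bits).
Byte 2: 0xA4 = 10100100 (10xxxxxx ✓), payload 100100.
Byte 3: 0x99 = 10011001 (10xxxxxx ✓), payload 011001.
Concatenate: 0000100100011001 = 0x919 (16 bits → U+0919).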